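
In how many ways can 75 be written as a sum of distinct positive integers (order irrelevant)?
q(75) = 48446

A partition into distinct parts is a strictly decreasing sequence summing to n. The recurrence d(n, m) = d(n, m−1) + d(n−m, m−1) (use part m at most once) with q(n) = d(n, n) gives q(75) = 48446. (Euler's theorem: # distinct-part partitions = # odd-part partitions.)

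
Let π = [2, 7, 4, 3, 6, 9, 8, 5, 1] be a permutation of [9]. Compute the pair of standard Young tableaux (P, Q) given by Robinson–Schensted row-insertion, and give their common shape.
P = [1, 3, 5, 8] / [2, 6] / [4, 9] / [7];  Q = [1, 2, 5, 6] / [3, 7] / [4, 8] / [9];  common shape = (4, 2, 2, 1)

Row-insert the values π_1, π_2, … into P one at a time, bumping the leftmost entry strictly greater than the inserted value down to the next row. The recording tableau Q records, in position (i, j), the step at which that cell was added to P.
  Insert 2 (step 1): P = [2];  Q = [1]
  Insert 7 (step 2): P = [2, 7];  Q = [1, 2]
  Insert 4 (step 3): P = [2, 4] / [7];  Q = [1, 2] / [3]
  Insert 3 (step 4): P = [2, 3] / [4] / [7];  Q = [1, 2] / [3] / [4]
  Insert 6 (step 5): P = [2, 3, 6] / [4] / [7];  Q = [1, 2, 5] / [3] / [4]
  Insert 9 (step 6): P = [2, 3, 6, 9] / [4] / [7];  Q = [1, 2, 5, 6] / [3] / [4]
  Insert 8 (step 7): P = [2, 3, 6, 8] / [4, 9] / [7];  Q = [1, 2, 5, 6] / [3, 7] / [4]
  Insert 5 (step 8): P = [2, 3, 5, 8] / [4, 6] / [7, 9];  Q = [1, 2, 5, 6] / [3, 7] / [4, 8]
  Insert 1 (step 9): P = [1, 3, 5, 8] / [2, 6] / [4, 9] / [7];  Q = [1, 2, 5, 6] / [3, 7] / [4, 8] / [9]
Final shape: (4, 2, 2, 1).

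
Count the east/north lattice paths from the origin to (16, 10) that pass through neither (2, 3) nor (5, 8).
Number of paths = 4092229

Inclusion–exclusion. Total paths: C(26, 16) = 5311735. Through P₁: C(5, 2)·C(21, 14) = 1162800. Through P₂: C(13, 5)·C(13, 11) = 100386. Since P₁ is strictly southwest of P₂, a monotone path through both must visit P₁ then P₂; paths through both = C(5, 2)·C(8, 3)·C(13, 11) = 43680. Avoid both = 5311735 − 1162800 − 100386 + 43680 = 4092229.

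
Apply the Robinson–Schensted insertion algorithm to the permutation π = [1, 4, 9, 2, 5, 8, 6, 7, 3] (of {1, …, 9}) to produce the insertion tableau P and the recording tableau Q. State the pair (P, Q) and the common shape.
P = [1, 2, 3, 6, 7] / [4, 5] / [8] / [9];  Q = [1, 2, 3, 6, 8] / [4, 5] / [7] / [9];  common shape = (5, 2, 1, 1)

Row-insert the values π_1, π_2, … into P one at a time, bumping the leftmost entry strictly greater than the inserted value down to the next row. The recording tableau Q records, in position (i, j), the step at which that cell was added to P.
  Insert 1 (step 1): P = [1];  Q = [1]
  Insert 4 (step 2): P = [1, 4];  Q = [1, 2]
  Insert 9 (step 3): P = [1, 4, 9];  Q = [1, 2, 3]
  Insert 2 (step 4): P = [1, 2, 9] / [4];  Q = [1, 2, 3] / [4]
  Insert 5 (step 5): P = [1, 2, 5] / [4, 9];  Q = [1, 2, 3] / [4, 5]
  Insert 8 (step 6): P = [1, 2, 5, 8] / [4, 9];  Q = [1, 2, 3, 6] / [4, 5]
  Insert 6 (step 7): P = [1, 2, 5, 6] / [4, 8] / [9];  Q = [1, 2, 3, 6] / [4, 5] / [7]
  Insert 7 (step 8): P = [1, 2, 5, 6, 7] / [4, 8] / [9];  Q = [1, 2, 3, 6, 8] / [4, 5] / [7]
  Insert 3 (step 9): P = [1, 2, 3, 6, 7] / [4, 5] / [8] / [9];  Q = [1, 2, 3, 6, 8] / [4, 5] / [7] / [9]
Final shape: (5, 2, 1, 1).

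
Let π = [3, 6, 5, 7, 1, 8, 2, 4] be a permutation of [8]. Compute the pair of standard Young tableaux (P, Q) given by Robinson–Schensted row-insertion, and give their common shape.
P = [1, 2, 4, 8] / [3, 5, 7] / [6];  Q = [1, 2, 4, 6] / [3, 7, 8] / [5];  common shape = (4, 3, 1)

Row-insert the values π_1, π_2, … into P one at a time, bumping the leftmost entry strictly greater than the inserted value down to the next row. The recording tableau Q records, in position (i, j), the step at which that cell was added to P.
  Insert 3 (step 1): P = [3];  Q = [1]
  Insert 6 (step 2): P = [3, 6];  Q = [1, 2]
  Insert 5 (step 3): P = [3, 5] / [6];  Q = [1, 2] / [3]
  Insert 7 (step 4): P = [3, 5, 7] / [6];  Q = [1, 2, 4] / [3]
  Insert 1 (step 5): P = [1, 5, 7] / [3] / [6];  Q = [1, 2, 4] / [3] / [5]
  Insert 8 (step 6): P = [1, 5, 7, 8] / [3] / [6];  Q = [1, 2, 4, 6] / [3] / [5]
  Insert 2 (step 7): P = [1, 2, 7, 8] / [3, 5] / [6];  Q = [1, 2, 4, 6] / [3, 7] / [5]
  Insert 4 (step 8): P = [1, 2, 4, 8] / [3, 5, 7] / [6];  Q = [1, 2, 4, 6] / [3, 7, 8] / [5]
Final shape: (4, 3, 1).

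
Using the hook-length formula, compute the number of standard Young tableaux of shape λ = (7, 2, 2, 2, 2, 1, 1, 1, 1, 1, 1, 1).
# SYT of shape (7, 2, 2, 2, 2, 1, 1, 1, 1, 1, 1, 1) = 36212176

Hook-length formula: f^λ = n! / Π hook(c), product over all cells c of the Young diagram. For λ = (7, 2, 2, 2, 2, 1, 1, 1, 1, 1, 1, 1), n = 22 boxes. Hook lengths by row (left-to-right, top-to-bottom): [18, 10, 5, 4, 3, 2, 1]; [12, 4]; [11, 3]; [10, 2]; [9, 1]; [7]; [6]; [5]; [4]; [3]; [2]; [1]. Product of hooks = 31039303680000. So f^λ = 22! / 31039303680000 = 1124000727777607680000 / 31039303680000 = 36212176.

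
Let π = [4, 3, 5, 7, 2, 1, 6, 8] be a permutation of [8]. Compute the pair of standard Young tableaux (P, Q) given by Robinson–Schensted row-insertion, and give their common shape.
P = [1, 5, 6, 8] / [2, 7] / [3] / [4];  Q = [1, 3, 4, 8] / [2, 7] / [5] / [6];  common shape = (4, 2, 1, 1)

Row-insert the values π_1, π_2, … into P one at a time, bumping the leftmost entry strictly greater than the inserted value down to the next row. The recording tableau Q records, in position (i, j), the step at which that cell was added to P.
  Insert 4 (step 1): P = [4];  Q = [1]
  Insert 3 (step 2): P = [3] / [4];  Q = [1] / [2]
  Insert 5 (step 3): P = [3, 5] / [4];  Q = [1, 3] / [2]
  Insert 7 (step 4): P = [3, 5, 7] / [4];  Q = [1, 3, 4] / [2]
  Insert 2 (step 5): P = [2, 5, 7] / [3] / [4];  Q = [1, 3, 4] / [2] / [5]
  Insert 1 (step 6): P = [1, 5, 7] / [2] / [3] / [4];  Q = [1, 3, 4] / [2] / [5] / [6]
  Insert 6 (step 7): P = [1, 5, 6] / [2, 7] / [3] / [4];  Q = [1, 3, 4] / [2, 7] / [5] / [6]
  Insert 8 (step 8): P = [1, 5, 6, 8] / [2, 7] / [3] / [4];  Q = [1, 3, 4, 8] / [2, 7] / [5] / [6]
Final shape: (4, 2, 1, 1).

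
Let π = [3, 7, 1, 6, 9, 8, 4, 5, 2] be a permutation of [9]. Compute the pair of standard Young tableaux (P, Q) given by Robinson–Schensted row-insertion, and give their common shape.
P = [1, 2, 5] / [3, 4, 8] / [6, 9] / [7];  Q = [1, 2, 5] / [3, 4, 6] / [7, 8] / [9];  common shape = (3, 3, 2, 1)

Row-insert the values π_1, π_2, … into P one at a time, bumping the leftmost entry strictly greater than the inserted value down to the next row. The recording tableau Q records, in position (i, j), the step at which that cell was added to P.
  Insert 3 (step 1): P = [3];  Q = [1]
  Insert 7 (step 2): P = [3, 7];  Q = [1, 2]
  Insert 1 (step 3): P = [1, 7] / [3];  Q = [1, 2] / [3]
  Insert 6 (step 4): P = [1, 6] / [3, 7];  Q = [1, 2] / [3, 4]
  Insert 9 (step 5): P = [1, 6, 9] / [3, 7];  Q = [1, 2, 5] / [3, 4]
  Insert 8 (step 6): P = [1, 6, 8] / [3, 7, 9];  Q = [1, 2, 5] / [3, 4, 6]
  Insert 4 (step 7): P = [1, 4, 8] / [3, 6, 9] / [7];  Q = [1, 2, 5] / [3, 4, 6] / [7]
  Insert 5 (step 8): P = [1, 4, 5] / [3, 6, 8] / [7, 9];  Q = [1, 2, 5] / [3, 4, 6] / [7, 8]
  Insert 2 (step 9): P = [1, 2, 5] / [3, 4, 8] / [6, 9] / [7];  Q = [1, 2, 5] / [3, 4, 6] / [7, 8] / [9]
Final shape: (3, 3, 2, 1).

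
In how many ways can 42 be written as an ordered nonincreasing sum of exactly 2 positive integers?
p(42, 2 parts) = 21

Partitions of n into exactly k parts are in bijection with partitions of n − k into at most k parts (subtract 1 from each part). So p(42, exactly 2) = p(40, parts ≤ 2). Computing via the recurrence p(m, j) = p(m, j−1) + p(m−j, j) gives 21.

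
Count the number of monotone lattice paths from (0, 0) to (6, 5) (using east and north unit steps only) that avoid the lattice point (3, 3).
Number of paths = 262

Total paths from (0, 0) to (6, 5): C(11, 6) = 462. Paths through (3, 3): (paths (0, 0) → (3, 3)) × (paths (3, 3) → (6, 5)) = C(6, 3) · C(5, 3) = 20 · 10 = 200. Avoidance count = 462 − 200 = 262.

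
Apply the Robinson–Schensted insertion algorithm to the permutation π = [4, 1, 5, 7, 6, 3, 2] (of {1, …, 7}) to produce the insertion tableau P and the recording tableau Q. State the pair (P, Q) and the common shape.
P = [1, 2, 6] / [3, 5] / [4] / [7];  Q = [1, 3, 4] / [2, 5] / [6] / [7];  common shape = (3, 2, 1, 1)

Row-insert the values π_1, π_2, … into P one at a time, bumping the leftmost entry strictly greater than the inserted value down to the next row. The recording tableau Q records, in position (i, j), the step at which that cell was added to P.
  Insert 4 (step 1): P = [4];  Q = [1]
  Insert 1 (step 2): P = [1] / [4];  Q = [1] / [2]
  Insert 5 (step 3): P = [1, 5] / [4];  Q = [1, 3] / [2]
  Insert 7 (step 4): P = [1, 5, 7] / [4];  Q = [1, 3, 4] / [2]
  Insert 6 (step 5): P = [1, 5, 6] / [4, 7];  Q = [1, 3, 4] / [2, 5]
  Insert 3 (step 6): P = [1, 3, 6] / [4, 5] / [7];  Q = [1, 3, 4] / [2, 5] / [6]
  Insert 2 (step 7): P = [1, 2, 6] / [3, 5] / [4] / [7];  Q = [1, 3, 4] / [2, 5] / [6] / [7]
Final shape: (3, 2, 1, 1).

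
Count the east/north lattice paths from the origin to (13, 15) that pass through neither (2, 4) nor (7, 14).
Number of paths = 26362035

Inclusion–exclusion. Total paths: C(28, 13) = 37442160. Through P₁: C(6, 2)·C(22, 11) = 10581480. Through P₂: C(21, 7)·C(7, 6) = 813960. Since P₁ is strictly southwest of P₂, a monotone path through both must visit P₁ then P₂; paths through both = C(6, 2)·C(15, 5)·C(7, 6) = 315315. Avoid both = 37442160 − 10581480 − 813960 + 315315 = 26362035.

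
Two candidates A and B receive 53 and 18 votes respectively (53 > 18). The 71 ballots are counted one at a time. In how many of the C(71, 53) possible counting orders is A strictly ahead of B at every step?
Strict-lead orderings = 15318202202064300

Total orderings of the 71 votes with 53 for A: C(71, 53) = 31074067324187580. By the Bertrand ballot formula (Cycle Lemma / reflection principle), the number of orderings in which A is strictly ahead of B throughout is (p − q)/(p + q) · C(p + q, p) = (53 − 18)/(53 + 18) · 31074067324187580 = 15318202202064300.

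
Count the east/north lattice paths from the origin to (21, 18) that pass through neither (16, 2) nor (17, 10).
Number of paths = 58180751133

Inclusion–exclusion. Total paths: C(39, 21) = 62359143990. Through P₁: C(18, 16)·C(21, 5) = 3113397. Through P₂: C(27, 17)·C(12, 4) = 4175961075. Since P₁ is strictly southwest of P₂, a monotone path through both must visit P₁ then P₂; paths through both = C(18, 16)·C(9, 1)·C(12, 4) = 681615. Avoid both = 62359143990 − 3113397 − 4175961075 + 681615 = 58180751133.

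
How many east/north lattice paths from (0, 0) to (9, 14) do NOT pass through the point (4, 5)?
Number of paths = 564938

Total paths from (0, 0) to (9, 14): C(23, 9) = 817190. Paths through (4, 5): (paths (0, 0) → (4, 5)) × (paths (4, 5) → (9, 14)) = C(9, 4) · C(14, 5) = 126 · 2002 = 252252. Avoidance count = 817190 − 252252 = 564938.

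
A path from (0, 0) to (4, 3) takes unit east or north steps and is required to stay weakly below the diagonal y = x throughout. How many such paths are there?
Number of paths = 14

By the reflection principle (André's argument), the number of monotone paths to (4, 3) with n ≤ m that never go above y = x is C(7, 4) − C(7, 5) = 35 − 21 = 14.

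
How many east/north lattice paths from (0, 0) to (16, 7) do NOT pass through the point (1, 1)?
Number of paths = 136629

Total paths from (0, 0) to (16, 7): C(23, 16) = 245157. Paths through (1, 1): (paths (0, 0) → (1, 1)) × (paths (1, 1) → (16, 7)) = C(2, 1) · C(21, 15) = 2 · 54264 = 108528. Avoidance count = 245157 − 108528 = 136629.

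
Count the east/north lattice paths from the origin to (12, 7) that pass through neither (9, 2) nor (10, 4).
Number of paths = 38948

Inclusion–exclusion. Total paths: C(19, 12) = 50388. Through P₁: C(11, 9)·C(8, 3) = 3080. Through P₂: C(14, 10)·C(5, 2) = 10010. Since P₁ is strictly southwest of P₂, a monotone path through both must visit P₁ then P₂; paths through both = C(11, 9)·C(3, 1)·C(5, 2) = 1650. Avoid both = 50388 − 3080 − 10010 + 1650 = 38948.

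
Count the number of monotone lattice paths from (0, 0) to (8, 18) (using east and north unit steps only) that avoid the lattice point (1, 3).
Number of paths = 880099

Total paths from (0, 0) to (8, 18): C(26, 8) = 1562275. Paths through (1, 3): (paths (0, 0) → (1, 3)) × (paths (1, 3) → (8, 18)) = C(4, 1) · C(22, 7) = 4 · 170544 = 682176. Avoidance count = 1562275 − 682176 = 880099.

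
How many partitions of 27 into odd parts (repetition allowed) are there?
p_odd(27) = 192

Enumerate partitions using only odd parts via the recurrence o(n, m) = o(n, m−2) + o(n−m, m) over odd m, starting from the largest odd part ≤ n. This gives p_odd(27) = 192. (Euler's theorem: equals the count of distinct-part partitions.)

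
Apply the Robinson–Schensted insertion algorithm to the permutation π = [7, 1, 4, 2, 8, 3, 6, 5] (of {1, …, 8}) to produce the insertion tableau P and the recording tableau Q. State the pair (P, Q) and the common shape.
P = [1, 2, 3, 5] / [4, 6] / [7, 8];  Q = [1, 3, 5, 7] / [2, 6] / [4, 8];  common shape = (4, 2, 2)

Row-insert the values π_1, π_2, … into P one at a time, bumping the leftmost entry strictly greater than the inserted value down to the next row. The recording tableau Q records, in position (i, j), the step at which that cell was added to P.
  Insert 7 (step 1): P = [7];  Q = [1]
  Insert 1 (step 2): P = [1] / [7];  Q = [1] / [2]
  Insert 4 (step 3): P = [1, 4] / [7];  Q = [1, 3] / [2]
  Insert 2 (step 4): P = [1, 2] / [4] / [7];  Q = [1, 3] / [2] / [4]
  Insert 8 (step 5): P = [1, 2, 8] / [4] / [7];  Q = [1, 3, 5] / [2] / [4]
  Insert 3 (step 6): P = [1, 2, 3] / [4, 8] / [7];  Q = [1, 3, 5] / [2, 6] / [4]
  Insert 6 (step 7): P = [1, 2, 3, 6] / [4, 8] / [7];  Q = [1, 3, 5, 7] / [2, 6] / [4]
  Insert 5 (step 8): P = [1, 2, 3, 5] / [4, 6] / [7, 8];  Q = [1, 3, 5, 7] / [2, 6] / [4, 8]
Final shape: (4, 2, 2).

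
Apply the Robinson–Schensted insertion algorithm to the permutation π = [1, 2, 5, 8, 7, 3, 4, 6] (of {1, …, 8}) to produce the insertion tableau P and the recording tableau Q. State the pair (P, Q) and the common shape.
P = [1, 2, 3, 4, 6] / [5, 7] / [8];  Q = [1, 2, 3, 4, 8] / [5, 7] / [6];  common shape = (5, 2, 1)

Row-insert the values π_1, π_2, … into P one at a time, bumping the leftmost entry strictly greater than the inserted value down to the next row. The recording tableau Q records, in position (i, j), the step at which that cell was added to P.
  Insert 1 (step 1): P = [1];  Q = [1]
  Insert 2 (step 2): P = [1, 2];  Q = [1, 2]
  Insert 5 (step 3): P = [1, 2, 5];  Q = [1, 2, 3]
  Insert 8 (step 4): P = [1, 2, 5, 8];  Q = [1, 2, 3, 4]
  Insert 7 (step 5): P = [1, 2, 5, 7] / [8];  Q = [1, 2, 3, 4] / [5]
  Insert 3 (step 6): P = [1, 2, 3, 7] / [5] / [8];  Q = [1, 2, 3, 4] / [5] / [6]
  Insert 4 (step 7): P = [1, 2, 3, 4] / [5, 7] / [8];  Q = [1, 2, 3, 4] / [5, 7] / [6]
  Insert 6 (step 8): P = [1, 2, 3, 4, 6] / [5, 7] / [8];  Q = [1, 2, 3, 4, 8] / [5, 7] / [6]
Final shape: (5, 2, 1).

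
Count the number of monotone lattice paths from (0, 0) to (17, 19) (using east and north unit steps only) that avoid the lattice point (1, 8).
Number of paths = 8480155545

Total paths from (0, 0) to (17, 19): C(36, 17) = 8597496600. Paths through (1, 8): (paths (0, 0) → (1, 8)) × (paths (1, 8) → (17, 19)) = C(9, 1) · C(27, 16) = 9 · 13037895 = 117341055. Avoidance count = 8597496600 − 117341055 = 8480155545.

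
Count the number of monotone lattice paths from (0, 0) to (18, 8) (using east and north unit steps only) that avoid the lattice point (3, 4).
Number of paths = 1426615

Total paths from (0, 0) to (18, 8): C(26, 18) = 1562275. Paths through (3, 4): (paths (0, 0) → (3, 4)) × (paths (3, 4) → (18, 8)) = C(7, 3) · C(19, 15) = 35 · 3876 = 135660. Avoidance count = 1562275 − 135660 = 1426615.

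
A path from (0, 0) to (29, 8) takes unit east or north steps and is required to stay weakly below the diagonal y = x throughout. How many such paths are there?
Number of paths = 28312548

By the reflection principle (André's argument), the number of monotone paths to (29, 8) with n ≤ m that never go above y = x is C(37, 29) − C(37, 30) = 38608020 − 10295472 = 28312548.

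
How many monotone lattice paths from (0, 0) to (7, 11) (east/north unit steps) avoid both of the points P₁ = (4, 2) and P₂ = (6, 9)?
Number of paths = 15129

Inclusion–exclusion. Total paths: C(18, 7) = 31824. Through P₁: C(6, 4)·C(12, 3) = 3300. Through P₂: C(15, 6)·C(3, 1) = 15015. Since P₁ is strictly southwest of P₂, a monotone path through both must visit P₁ then P₂; paths through both = C(6, 4)·C(9, 2)·C(3, 1) = 1620. Avoid both = 31824 − 3300 − 15015 + 1620 = 15129.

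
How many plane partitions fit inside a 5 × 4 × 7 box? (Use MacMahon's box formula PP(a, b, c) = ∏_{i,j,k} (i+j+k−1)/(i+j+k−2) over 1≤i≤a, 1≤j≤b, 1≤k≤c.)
PP(5, 4, 7) = 868489479

Evaluate the triple product over i = 1..5, j = 1..4, k = 1..7. The factors are (2/1) · (3/2) · (4/3) · (5/4) · (6/5) · (7/6) · (8/7) · (3/2) · … (140 factors total). The numerators and denominators telescope so the product is an integer; carrying out the multiplication exactly gives PP(5, 4, 7) = 868489479.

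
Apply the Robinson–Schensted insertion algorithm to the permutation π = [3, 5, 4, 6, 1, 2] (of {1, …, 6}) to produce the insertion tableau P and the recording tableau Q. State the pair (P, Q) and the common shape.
P = [1, 2, 6] / [3, 4] / [5];  Q = [1, 2, 4] / [3, 6] / [5];  common shape = (3, 2, 1)

Row-insert the values π_1, π_2, … into P one at a time, bumping the leftmost entry strictly greater than the inserted value down to the next row. The recording tableau Q records, in position (i, j), the step at which that cell was added to P.
  Insert 3 (step 1): P = [3];  Q = [1]
  Insert 5 (step 2): P = [3, 5];  Q = [1, 2]
  Insert 4 (step 3): P = [3, 4] / [5];  Q = [1, 2] / [3]
  Insert 6 (step 4): P = [3, 4, 6] / [5];  Q = [1, 2, 4] / [3]
  Insert 1 (step 5): P = [1, 4, 6] / [3] / [5];  Q = [1, 2, 4] / [3] / [5]
  Insert 2 (step 6): P = [1, 2, 6] / [3, 4] / [5];  Q = [1, 2, 4] / [3, 6] / [5]
Final shape: (3, 2, 1).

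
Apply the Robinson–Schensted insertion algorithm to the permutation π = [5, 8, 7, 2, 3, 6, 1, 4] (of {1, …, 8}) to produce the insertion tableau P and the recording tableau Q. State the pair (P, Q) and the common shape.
P = [1, 3, 4] / [2, 6] / [5, 7] / [8];  Q = [1, 2, 6] / [3, 5] / [4, 8] / [7];  common shape = (3, 2, 2, 1)

Row-insert the values π_1, π_2, … into P one at a time, bumping the leftmost entry strictly greater than the inserted value down to the next row. The recording tableau Q records, in position (i, j), the step at which that cell was added to P.
  Insert 5 (step 1): P = [5];  Q = [1]
  Insert 8 (step 2): P = [5, 8];  Q = [1, 2]
  Insert 7 (step 3): P = [5, 7] / [8];  Q = [1, 2] / [3]
  Insert 2 (step 4): P = [2, 7] / [5] / [8];  Q = [1, 2] / [3] / [4]
  Insert 3 (step 5): P = [2, 3] / [5, 7] / [8];  Q = [1, 2] / [3, 5] / [4]
  Insert 6 (step 6): P = [2, 3, 6] / [5, 7] / [8];  Q = [1, 2, 6] / [3, 5] / [4]
  Insert 1 (step 7): P = [1, 3, 6] / [2, 7] / [5] / [8];  Q = [1, 2, 6] / [3, 5] / [4] / [7]
  Insert 4 (step 8): P = [1, 3, 4] / [2, 6] / [5, 7] / [8];  Q = [1, 2, 6] / [3, 5] / [4, 8] / [7]
Final shape: (3, 2, 2, 1).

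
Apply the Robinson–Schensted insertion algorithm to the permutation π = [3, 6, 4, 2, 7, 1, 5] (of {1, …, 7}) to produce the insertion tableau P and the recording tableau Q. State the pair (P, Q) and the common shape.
P = [1, 4, 5] / [2, 7] / [3] / [6];  Q = [1, 2, 5] / [3, 7] / [4] / [6];  common shape = (3, 2, 1, 1)

Row-insert the values π_1, π_2, … into P one at a time, bumping the leftmost entry strictly greater than the inserted value down to the next row. The recording tableau Q records, in position (i, j), the step at which that cell was added to P.
  Insert 3 (step 1): P = [3];  Q = [1]
  Insert 6 (step 2): P = [3, 6];  Q = [1, 2]
  Insert 4 (step 3): P = [3, 4] / [6];  Q = [1, 2] / [3]
  Insert 2 (step 4): P = [2, 4] / [3] / [6];  Q = [1, 2] / [3] / [4]
  Insert 7 (step 5): P = [2, 4, 7] / [3] / [6];  Q = [1, 2, 5] / [3] / [4]
  Insert 1 (step 6): P = [1, 4, 7] / [2] / [3] / [6];  Q = [1, 2, 5] / [3] / [4] / [6]
  Insert 5 (step 7): P = [1, 4, 5] / [2, 7] / [3] / [6];  Q = [1, 2, 5] / [3, 7] / [4] / [6]
Final shape: (3, 2, 1, 1).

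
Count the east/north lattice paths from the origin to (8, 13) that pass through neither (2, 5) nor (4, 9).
Number of paths = 112427

Inclusion–exclusion. Total paths: C(21, 8) = 203490. Through P₁: C(7, 2)·C(14, 6) = 63063. Through P₂: C(13, 4)·C(8, 4) = 50050. Since P₁ is strictly southwest of P₂, a monotone path through both must visit P₁ then P₂; paths through both = C(7, 2)·C(6, 2)·C(8, 4) = 22050. Avoid both = 203490 − 63063 − 50050 + 22050 = 112427.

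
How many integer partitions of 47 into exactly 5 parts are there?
p(47, 5 parts) = 2062

Partitions of n into exactly k parts are in bijection with partitions of n − k into at most k parts (subtract 1 from each part). So p(47, exactly 5) = p(42, parts ≤ 5). Computing via the recurrence p(m, j) = p(m, j−1) + p(m−j, j) gives 2062.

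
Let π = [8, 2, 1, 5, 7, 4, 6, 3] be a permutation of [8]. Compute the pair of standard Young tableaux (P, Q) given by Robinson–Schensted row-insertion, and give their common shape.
P = [1, 3, 6] / [2, 4, 7] / [5] / [8];  Q = [1, 4, 5] / [2, 6, 7] / [3] / [8];  common shape = (3, 3, 1, 1)

Row-insert the values π_1, π_2, … into P one at a time, bumping the leftmost entry strictly greater than the inserted value down to the next row. The recording tableau Q records, in position (i, j), the step at which that cell was added to P.
  Insert 8 (step 1): P = [8];  Q = [1]
  Insert 2 (step 2): P = [2] / [8];  Q = [1] / [2]
  Insert 1 (step 3): P = [1] / [2] / [8];  Q = [1] / [2] / [3]
  Insert 5 (step 4): P = [1, 5] / [2] / [8];  Q = [1, 4] / [2] / [3]
  Insert 7 (step 5): P = [1, 5, 7] / [2] / [8];  Q = [1, 4, 5] / [2] / [3]
  Insert 4 (step 6): P = [1, 4, 7] / [2, 5] / [8];  Q = [1, 4, 5] / [2, 6] / [3]
  Insert 6 (step 7): P = [1, 4, 6] / [2, 5, 7] / [8];  Q = [1, 4, 5] / [2, 6, 7] / [3]
  Insert 3 (step 8): P = [1, 3, 6] / [2, 4, 7] / [5] / [8];  Q = [1, 4, 5] / [2, 6, 7] / [3] / [8]
Final shape: (3, 3, 1, 1).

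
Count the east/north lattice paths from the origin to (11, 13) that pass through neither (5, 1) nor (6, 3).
Number of paths = 2186562

Inclusion–exclusion. Total paths: C(24, 11) = 2496144. Through P₁: C(6, 5)·C(18, 6) = 111384. Through P₂: C(9, 6)·C(15, 5) = 252252. Since P₁ is strictly southwest of P₂, a monotone path through both must visit P₁ then P₂; paths through both = C(6, 5)·C(3, 1)·C(15, 5) = 54054. Avoid both = 2496144 − 111384 − 252252 + 54054 = 2186562.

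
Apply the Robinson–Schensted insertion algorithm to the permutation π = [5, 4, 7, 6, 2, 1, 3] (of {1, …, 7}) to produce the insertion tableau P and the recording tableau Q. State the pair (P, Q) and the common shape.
P = [1, 3] / [2, 6] / [4, 7] / [5];  Q = [1, 3] / [2, 4] / [5, 7] / [6];  common shape = (2, 2, 2, 1)

Row-insert the values π_1, π_2, … into P one at a time, bumping the leftmost entry strictly greater than the inserted value down to the next row. The recording tableau Q records, in position (i, j), the step at which that cell was added to P.
  Insert 5 (step 1): P = [5];  Q = [1]
  Insert 4 (step 2): P = [4] / [5];  Q = [1] / [2]
  Insert 7 (step 3): P = [4, 7] / [5];  Q = [1, 3] / [2]
  Insert 6 (step 4): P = [4, 6] / [5, 7];  Q = [1, 3] / [2, 4]
  Insert 2 (step 5): P = [2, 6] / [4, 7] / [5];  Q = [1, 3] / [2, 4] / [5]
  Insert 1 (step 6): P = [1, 6] / [2, 7] / [4] / [5];  Q = [1, 3] / [2, 4] / [5] / [6]
  Insert 3 (step 7): P = [1, 3] / [2, 6] / [4, 7] / [5];  Q = [1, 3] / [2, 4] / [5, 7] / [6]
Final shape: (2, 2, 2, 1).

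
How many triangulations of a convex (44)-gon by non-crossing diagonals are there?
C_42 = 39044429911904443959240

These polygon triangulations are counted by the Catalan number C_n = (1/(n + 1)) · C(2n, n). For n = 42: C_42 = (1/43) · C(84, 42) = 1678910486211891090247320/43 = 39044429911904443959240.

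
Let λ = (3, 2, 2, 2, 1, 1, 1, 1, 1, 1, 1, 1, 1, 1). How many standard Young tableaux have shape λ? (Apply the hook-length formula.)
# SYT of shape (3, 2, 2, 2, 1, 1, 1, 1, 1, 1, 1, 1, 1, 1) = 31977

Hook-length formula: f^λ = n! / Π hook(c), product over all cells c of the Young diagram. For λ = (3, 2, 2, 2, 1, 1, 1, 1, 1, 1, 1, 1, 1, 1), n = 19 boxes. Hook lengths by row (left-to-right, top-to-bottom): [16, 5, 1]; [14, 3]; [13, 2]; [12, 1]; [10]; [9]; [8]; [7]; [6]; [5]; [4]; [3]; [2]; [1]. Product of hooks = 3804143616000. So f^λ = 19! / 3804143616000 = 121645100408832000 / 3804143616000 = 31977.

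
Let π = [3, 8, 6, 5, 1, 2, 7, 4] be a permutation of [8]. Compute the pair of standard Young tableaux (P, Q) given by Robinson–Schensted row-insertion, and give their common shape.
P = [1, 2, 4] / [3, 5, 7] / [6] / [8];  Q = [1, 2, 7] / [3, 6, 8] / [4] / [5];  common shape = (3, 3, 1, 1)

Row-insert the values π_1, π_2, … into P one at a time, bumping the leftmost entry strictly greater than the inserted value down to the next row. The recording tableau Q records, in position (i, j), the step at which that cell was added to P.
  Insert 3 (step 1): P = [3];  Q = [1]
  Insert 8 (step 2): P = [3, 8];  Q = [1, 2]
  Insert 6 (step 3): P = [3, 6] / [8];  Q = [1, 2] / [3]
  Insert 5 (step 4): P = [3, 5] / [6] / [8];  Q = [1, 2] / [3] / [4]
  Insert 1 (step 5): P = [1, 5] / [3] / [6] / [8];  Q = [1, 2] / [3] / [4] / [5]
  Insert 2 (step 6): P = [1, 2] / [3, 5] / [6] / [8];  Q = [1, 2] / [3, 6] / [4] / [5]
  Insert 7 (step 7): P = [1, 2, 7] / [3, 5] / [6] / [8];  Q = [1, 2, 7] / [3, 6] / [4] / [5]
  Insert 4 (step 8): P = [1, 2, 4] / [3, 5, 7] / [6] / [8];  Q = [1, 2, 7] / [3, 6, 8] / [4] / [5]
Final shape: (3, 3, 1, 1).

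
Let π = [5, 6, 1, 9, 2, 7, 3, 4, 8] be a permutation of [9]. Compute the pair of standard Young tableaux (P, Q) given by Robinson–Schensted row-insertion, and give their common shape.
P = [1, 2, 3, 4, 8] / [5, 6, 7] / [9];  Q = [1, 2, 4, 8, 9] / [3, 5, 6] / [7];  common shape = (5, 3, 1)

Row-insert the values π_1, π_2, … into P one at a time, bumping the leftmost entry strictly greater than the inserted value down to the next row. The recording tableau Q records, in position (i, j), the step at which that cell was added to P.
  Insert 5 (step 1): P = [5];  Q = [1]
  Insert 6 (step 2): P = [5, 6];  Q = [1, 2]
  Insert 1 (step 3): P = [1, 6] / [5];  Q = [1, 2] / [3]
  Insert 9 (step 4): P = [1, 6, 9] / [5];  Q = [1, 2, 4] / [3]
  Insert 2 (step 5): P = [1, 2, 9] / [5, 6];  Q = [1, 2, 4] / [3, 5]
  Insert 7 (step 6): P = [1, 2, 7] / [5, 6, 9];  Q = [1, 2, 4] / [3, 5, 6]
  Insert 3 (step 7): P = [1, 2, 3] / [5, 6, 7] / [9];  Q = [1, 2, 4] / [3, 5, 6] / [7]
  Insert 4 (step 8): P = [1, 2, 3, 4] / [5, 6, 7] / [9];  Q = [1, 2, 4, 8] / [3, 5, 6] / [7]
  Insert 8 (step 9): P = [1, 2, 3, 4, 8] / [5, 6, 7] / [9];  Q = [1, 2, 4, 8, 9] / [3, 5, 6] / [7]
Final shape: (5, 3, 1).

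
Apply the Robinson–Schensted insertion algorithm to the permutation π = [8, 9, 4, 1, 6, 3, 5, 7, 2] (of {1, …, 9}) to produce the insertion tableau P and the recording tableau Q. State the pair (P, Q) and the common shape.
P = [1, 2, 5, 7] / [3, 6] / [4, 9] / [8];  Q = [1, 2, 7, 8] / [3, 5] / [4, 6] / [9];  common shape = (4, 2, 2, 1)

Row-insert the values π_1, π_2, … into P one at a time, bumping the leftmost entry strictly greater than the inserted value down to the next row. The recording tableau Q records, in position (i, j), the step at which that cell was added to P.
  Insert 8 (step 1): P = [8];  Q = [1]
  Insert 9 (step 2): P = [8, 9];  Q = [1, 2]
  Insert 4 (step 3): P = [4, 9] / [8];  Q = [1, 2] / [3]
  Insert 1 (step 4): P = [1, 9] / [4] / [8];  Q = [1, 2] / [3] / [4]
  Insert 6 (step 5): P = [1, 6] / [4, 9] / [8];  Q = [1, 2] / [3, 5] / [4]
  Insert 3 (step 6): P = [1, 3] / [4, 6] / [8, 9];  Q = [1, 2] / [3, 5] / [4, 6]
  Insert 5 (step 7): P = [1, 3, 5] / [4, 6] / [8, 9];  Q = [1, 2, 7] / [3, 5] / [4, 6]
  Insert 7 (step 8): P = [1, 3, 5, 7] / [4, 6] / [8, 9];  Q = [1, 2, 7, 8] / [3, 5] / [4, 6]
  Insert 2 (step 9): P = [1, 2, 5, 7] / [3, 6] / [4, 9] / [8];  Q = [1, 2, 7, 8] / [3, 5] / [4, 6] / [9]
Final shape: (4, 2, 2, 1).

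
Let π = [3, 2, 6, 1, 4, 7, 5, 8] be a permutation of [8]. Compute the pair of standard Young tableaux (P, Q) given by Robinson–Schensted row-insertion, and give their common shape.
P = [1, 4, 5, 8] / [2, 6, 7] / [3];  Q = [1, 3, 6, 8] / [2, 5, 7] / [4];  common shape = (4, 3, 1)

Row-insert the values π_1, π_2, … into P one at a time, bumping the leftmost entry strictly greater than the inserted value down to the next row. The recording tableau Q records, in position (i, j), the step at which that cell was added to P.
  Insert 3 (step 1): P = [3];  Q = [1]
  Insert 2 (step 2): P = [2] / [3];  Q = [1] / [2]
  Insert 6 (step 3): P = [2, 6] / [3];  Q = [1, 3] / [2]
  Insert 1 (step 4): P = [1, 6] / [2] / [3];  Q = [1, 3] / [2] / [4]
  Insert 4 (step 5): P = [1, 4] / [2, 6] / [3];  Q = [1, 3] / [2, 5] / [4]
  Insert 7 (step 6): P = [1, 4, 7] / [2, 6] / [3];  Q = [1, 3, 6] / [2, 5] / [4]
  Insert 5 (step 7): P = [1, 4, 5] / [2, 6, 7] / [3];  Q = [1, 3, 6] / [2, 5, 7] / [4]
  Insert 8 (step 8): P = [1, 4, 5, 8] / [2, 6, 7] / [3];  Q = [1, 3, 6, 8] / [2, 5, 7] / [4]
Final shape: (4, 3, 1).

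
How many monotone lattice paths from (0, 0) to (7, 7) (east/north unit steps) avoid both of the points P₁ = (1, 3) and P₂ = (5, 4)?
Number of paths = 1532

Inclusion–exclusion. Total paths: C(14, 7) = 3432. Through P₁: C(4, 1)·C(10, 6) = 840. Through P₂: C(9, 5)·C(5, 2) = 1260. Since P₁ is strictly southwest of P₂, a monotone path through both must visit P₁ then P₂; paths through both = C(4, 1)·C(5, 4)·C(5, 2) = 200. Avoid both = 3432 − 840 − 1260 + 200 = 1532.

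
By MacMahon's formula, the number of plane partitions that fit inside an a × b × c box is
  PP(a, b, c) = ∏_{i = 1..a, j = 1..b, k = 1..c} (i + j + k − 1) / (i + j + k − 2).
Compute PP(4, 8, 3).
PP(4, 8, 3) = 4723719

Evaluate the triple product over i = 1..4, j = 1..8, k = 1..3. The factors are (2/1) · (3/2) · (4/3) · (3/2) · (4/3) · (5/4) · (4/3) · (5/4) · … (96 factors total). The numerators and denominators telescope so the product is an integer; carrying out the multiplication exactly gives PP(4, 8, 3) = 4723719.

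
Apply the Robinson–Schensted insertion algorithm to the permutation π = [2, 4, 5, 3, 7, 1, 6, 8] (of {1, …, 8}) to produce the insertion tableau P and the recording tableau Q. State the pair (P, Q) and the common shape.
P = [1, 3, 5, 6, 8] / [2, 7] / [4];  Q = [1, 2, 3, 5, 8] / [4, 7] / [6];  common shape = (5, 2, 1)

Row-insert the values π_1, π_2, … into P one at a time, bumping the leftmost entry strictly greater than the inserted value down to the next row. The recording tableau Q records, in position (i, j), the step at which that cell was added to P.
  Insert 2 (step 1): P = [2];  Q = [1]
  Insert 4 (step 2): P = [2, 4];  Q = [1, 2]
  Insert 5 (step 3): P = [2, 4, 5];  Q = [1, 2, 3]
  Insert 3 (step 4): P = [2, 3, 5] / [4];  Q = [1, 2, 3] / [4]
  Insert 7 (step 5): P = [2, 3, 5, 7] / [4];  Q = [1, 2, 3, 5] / [4]
  Insert 1 (step 6): P = [1, 3, 5, 7] / [2] / [4];  Q = [1, 2, 3, 5] / [4] / [6]
  Insert 6 (step 7): P = [1, 3, 5, 6] / [2, 7] / [4];  Q = [1, 2, 3, 5] / [4, 7] / [6]
  Insert 8 (step 8): P = [1, 3, 5, 6, 8] / [2, 7] / [4];  Q = [1, 2, 3, 5, 8] / [4, 7] / [6]
Final shape: (5, 2, 1).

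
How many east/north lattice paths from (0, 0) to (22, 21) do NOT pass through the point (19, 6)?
Number of paths = 1051904968260

Total paths from (0, 0) to (22, 21): C(43, 22) = 1052049481860. Paths through (19, 6): (paths (0, 0) → (19, 6)) × (paths (19, 6) → (22, 21)) = C(25, 19) · C(18, 3) = 177100 · 816 = 144513600. Avoidance count = 1052049481860 − 144513600 = 1051904968260.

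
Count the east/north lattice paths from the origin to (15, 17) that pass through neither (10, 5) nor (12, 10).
Number of paths = 477110196

Inclusion–exclusion. Total paths: C(32, 15) = 565722720. Through P₁: C(15, 10)·C(17, 5) = 18582564. Through P₂: C(22, 12)·C(10, 3) = 77597520. Since P₁ is strictly southwest of P₂, a monotone path through both must visit P₁ then P₂; paths through both = C(15, 10)·C(7, 2)·C(10, 3) = 7567560. Avoid both = 565722720 − 18582564 − 77597520 + 7567560 = 477110196.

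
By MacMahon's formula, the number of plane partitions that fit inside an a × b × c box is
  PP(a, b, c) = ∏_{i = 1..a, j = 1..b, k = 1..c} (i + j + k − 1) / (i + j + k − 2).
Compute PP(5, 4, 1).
PP(5, 4, 1) = 126

Evaluate the triple product over i = 1..5, j = 1..4, k = 1..1. The factors are (2/1) · (3/2) · (4/3) · (5/4) · (3/2) · (4/3) · (5/4) · (6/5) · … (20 factors total). The numerators and denominators telescope so the product is an integer; carrying out the multiplication exactly gives PP(5, 4, 1) = 126.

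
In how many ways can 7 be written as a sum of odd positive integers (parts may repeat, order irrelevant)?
p_odd(7) = 5

Partitions of 7 using only odd parts 1, 3, 5, …: 7, 5+1+1, 3+3+1, 3+1+1+1+1, 1+1+1+1+1+1+1. There are 5. (Euler: this equals q(7), the number of distinct-part partitions.)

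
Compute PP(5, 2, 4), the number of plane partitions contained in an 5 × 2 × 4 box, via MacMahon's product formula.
PP(5, 2, 4) = 5292

Evaluate the triple product over i = 1..5, j = 1..2, k = 1..4. The factors are (2/1) · (3/2) · (4/3) · (5/4) · (3/2) · (4/3) · (5/4) · (6/5) · … (40 factors total). The numerators and denominators telescope so the product is an integer; carrying out the multiplication exactly gives PP(5, 2, 4) = 5292.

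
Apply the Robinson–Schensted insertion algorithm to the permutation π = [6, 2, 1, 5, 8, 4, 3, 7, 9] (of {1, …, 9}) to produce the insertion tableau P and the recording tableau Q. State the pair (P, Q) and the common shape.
P = [1, 3, 7, 9] / [2, 4, 8] / [5] / [6];  Q = [1, 4, 5, 9] / [2, 6, 8] / [3] / [7];  common shape = (4, 3, 1, 1)

Row-insert the values π_1, π_2, … into P one at a time, bumping the leftmost entry strictly greater than the inserted value down to the next row. The recording tableau Q records, in position (i, j), the step at which that cell was added to P.
  Insert 6 (step 1): P = [6];  Q = [1]
  Insert 2 (step 2): P = [2] / [6];  Q = [1] / [2]
  Insert 1 (step 3): P = [1] / [2] / [6];  Q = [1] / [2] / [3]
  Insert 5 (step 4): P = [1, 5] / [2] / [6];  Q = [1, 4] / [2] / [3]
  Insert 8 (step 5): P = [1, 5, 8] / [2] / [6];  Q = [1, 4, 5] / [2] / [3]
  Insert 4 (step 6): P = [1, 4, 8] / [2, 5] / [6];  Q = [1, 4, 5] / [2, 6] / [3]
  Insert 3 (step 7): P = [1, 3, 8] / [2, 4] / [5] / [6];  Q = [1, 4, 5] / [2, 6] / [3] / [7]
  Insert 7 (step 8): P = [1, 3, 7] / [2, 4, 8] / [5] / [6];  Q = [1, 4, 5] / [2, 6, 8] / [3] / [7]
  Insert 9 (step 9): P = [1, 3, 7, 9] / [2, 4, 8] / [5] / [6];  Q = [1, 4, 5, 9] / [2, 6, 8] / [3] / [7]
Final shape: (4, 3, 1, 1).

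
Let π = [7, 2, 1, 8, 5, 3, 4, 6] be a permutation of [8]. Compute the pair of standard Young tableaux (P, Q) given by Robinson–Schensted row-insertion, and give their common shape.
P = [1, 3, 4, 6] / [2, 5] / [7, 8];  Q = [1, 4, 7, 8] / [2, 5] / [3, 6];  common shape = (4, 2, 2)

Row-insert the values π_1, π_2, … into P one at a time, bumping the leftmost entry strictly greater than the inserted value down to the next row. The recording tableau Q records, in position (i, j), the step at which that cell was added to P.
  Insert 7 (step 1): P = [7];  Q = [1]
  Insert 2 (step 2): P = [2] / [7];  Q = [1] / [2]
  Insert 1 (step 3): P = [1] / [2] / [7];  Q = [1] / [2] / [3]
  Insert 8 (step 4): P = [1, 8] / [2] / [7];  Q = [1, 4] / [2] / [3]
  Insert 5 (step 5): P = [1, 5] / [2, 8] / [7];  Q = [1, 4] / [2, 5] / [3]
  Insert 3 (step 6): P = [1, 3] / [2, 5] / [7, 8];  Q = [1, 4] / [2, 5] / [3, 6]
  Insert 4 (step 7): P = [1, 3, 4] / [2, 5] / [7, 8];  Q = [1, 4, 7] / [2, 5] / [3, 6]
  Insert 6 (step 8): P = [1, 3, 4, 6] / [2, 5] / [7, 8];  Q = [1, 4, 7, 8] / [2, 5] / [3, 6]
Final shape: (4, 2, 2).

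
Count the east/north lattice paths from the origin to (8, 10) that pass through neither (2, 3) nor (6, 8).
Number of paths = 16140

Inclusion–exclusion. Total paths: C(18, 8) = 43758. Through P₁: C(5, 2)·C(13, 6) = 17160. Through P₂: C(14, 6)·C(4, 2) = 18018. Since P₁ is strictly southwest of P₂, a monotone path through both must visit P₁ then P₂; paths through both = C(5, 2)·C(9, 4)·C(4, 2) = 7560. Avoid both = 43758 − 17160 − 18018 + 7560 = 16140.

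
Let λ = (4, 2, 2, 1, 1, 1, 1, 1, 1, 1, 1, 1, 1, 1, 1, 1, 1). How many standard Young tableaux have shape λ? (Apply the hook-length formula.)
# SYT of shape (4, 2, 2, 1, 1, 1, 1, 1, 1, 1, 1, 1, 1, 1, 1, 1, 1) = 118503

Hook-length formula: f^λ = n! / Π hook(c), product over all cells c of the Young diagram. For λ = (4, 2, 2, 1, 1, 1, 1, 1, 1, 1, 1, 1, 1, 1, 1, 1, 1), n = 22 boxes. Hook lengths by row (left-to-right, top-to-bottom): [20, 5, 2, 1]; [17, 2]; [16, 1]; [14]; [13]; [12]; [11]; [10]; [9]; [8]; [7]; [6]; [5]; [4]; [3]; [2]; [1]. Product of hooks = 9484998082560000. So f^λ = 22! / 9484998082560000 = 1124000727777607680000 / 9484998082560000 = 118503.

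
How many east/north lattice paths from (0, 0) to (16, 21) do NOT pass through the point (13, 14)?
Number of paths = 10468778670

Total paths from (0, 0) to (16, 21): C(37, 16) = 12875774670. Paths through (13, 14): (paths (0, 0) → (13, 14)) × (paths (13, 14) → (16, 21)) = C(27, 13) · C(10, 3) = 20058300 · 120 = 2406996000. Avoidance count = 12875774670 − 2406996000 = 10468778670.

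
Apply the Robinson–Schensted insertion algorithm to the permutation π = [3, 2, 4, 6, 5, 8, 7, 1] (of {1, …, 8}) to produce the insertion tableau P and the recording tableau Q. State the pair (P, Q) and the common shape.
P = [1, 4, 5, 7] / [2, 6, 8] / [3];  Q = [1, 3, 4, 6] / [2, 5, 7] / [8];  common shape = (4, 3, 1)

Row-insert the values π_1, π_2, … into P one at a time, bumping the leftmost entry strictly greater than the inserted value down to the next row. The recording tableau Q records, in position (i, j), the step at which that cell was added to P.
  Insert 3 (step 1): P = [3];  Q = [1]
  Insert 2 (step 2): P = [2] / [3];  Q = [1] / [2]
  Insert 4 (step 3): P = [2, 4] / [3];  Q = [1, 3] / [2]
  Insert 6 (step 4): P = [2, 4, 6] / [3];  Q = [1, 3, 4] / [2]
  Insert 5 (step 5): P = [2, 4, 5] / [3, 6];  Q = [1, 3, 4] / [2, 5]
  Insert 8 (step 6): P = [2, 4, 5, 8] / [3, 6];  Q = [1, 3, 4, 6] / [2, 5]
  Insert 7 (step 7): P = [2, 4, 5, 7] / [3, 6, 8];  Q = [1, 3, 4, 6] / [2, 5, 7]
  Insert 1 (step 8): P = [1, 4, 5, 7] / [2, 6, 8] / [3];  Q = [1, 3, 4, 6] / [2, 5, 7] / [8]
Final shape: (4, 3, 1).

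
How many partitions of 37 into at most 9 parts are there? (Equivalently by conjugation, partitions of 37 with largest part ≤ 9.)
p(37, parts ≤ 9) = 8824

Use the recurrence p(n, m) = p(n, m−1) + p(n−m, m): either the largest part is < m (count p(n, m−1)) or the largest part is exactly m (remove one copy of m, count p(n−m, m)). With p(0, ·) = 1 this gives p(37, parts ≤ 9) = 8824. (By conjugating Young diagrams, this also counts partitions of 37 into at most 9 parts.)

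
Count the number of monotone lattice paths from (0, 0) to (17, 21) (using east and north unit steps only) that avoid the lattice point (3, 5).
Number of paths = 20637473580

Total paths from (0, 0) to (17, 21): C(38, 17) = 28781143380. Paths through (3, 5): (paths (0, 0) → (3, 5)) × (paths (3, 5) → (17, 21)) = C(8, 3) · C(30, 14) = 56 · 145422675 = 8143669800. Avoidance count = 28781143380 − 8143669800 = 20637473580.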